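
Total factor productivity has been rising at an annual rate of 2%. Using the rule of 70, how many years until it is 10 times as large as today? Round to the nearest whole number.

116 years

Doubling time ≈ 70/2 = 35.00 years.
Reaching 10× takes log₂(10) ≈ 3.32 doublings.
3.32 × 35.00 ≈ 116 years.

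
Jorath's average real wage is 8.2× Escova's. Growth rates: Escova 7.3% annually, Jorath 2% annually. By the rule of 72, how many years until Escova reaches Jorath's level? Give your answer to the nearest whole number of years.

The growth-rate gap is 7.3% − 2% = 5.3 percentage points.
So the ratio between them halves every 72/5.3 ≈ 13.58 years.
An 8.2× gap takes log₂(8.2) ≈ 3.04 halvings to close: 3.04 × 13.58 ≈ 41 years.

roughly 41 years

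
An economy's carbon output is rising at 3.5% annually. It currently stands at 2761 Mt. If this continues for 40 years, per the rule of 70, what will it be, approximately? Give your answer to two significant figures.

Doubling time ≈ 70/3.5 = 20.00 years.
40 years is 40/20.00 ≈ 2.00 doublings, a factor of 2^2.00 ≈ 4.00.
2761 × 4.00 ≈ 11000 Mt.

11000 Mt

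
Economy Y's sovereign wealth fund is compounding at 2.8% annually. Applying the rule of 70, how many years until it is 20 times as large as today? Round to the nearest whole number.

One doubling takes 70/2.8 = 25.00 years.
20× is log₂ 20 ≈ 4.32 doublings, so ≈ 4.32 × 25.00 = 108 years.

roughly 108 years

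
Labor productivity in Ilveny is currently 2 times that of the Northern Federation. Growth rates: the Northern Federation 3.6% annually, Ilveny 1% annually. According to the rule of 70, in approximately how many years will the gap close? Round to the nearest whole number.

The growth-rate gap is 3.6% − 1% = 2.6 percentage points.
So the ratio between them halves every 70/2.6 ≈ 26.92 years.
A 2 times gap closes after 1 halving: 1 × 26.92 ≈ 27 years.

roughly 27 years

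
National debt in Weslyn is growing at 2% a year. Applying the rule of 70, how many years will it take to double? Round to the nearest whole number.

≈ 35 years

At 2%, doubling takes about 70/2 = 35.00 years.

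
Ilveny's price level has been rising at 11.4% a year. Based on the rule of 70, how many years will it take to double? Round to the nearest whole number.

At 11.4%, doubling takes about 70/11.4 = 6.14 years.

roughly 6 years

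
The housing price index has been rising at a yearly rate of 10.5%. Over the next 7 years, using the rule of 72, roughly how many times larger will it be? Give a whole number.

roughly 2 times

At 10.5% one doubling takes ≈ 6.86 years; 7 years is 1 of them, so ×2.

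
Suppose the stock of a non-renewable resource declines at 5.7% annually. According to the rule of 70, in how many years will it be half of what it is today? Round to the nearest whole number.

≈ 12 years

Halving time ≈ 70 / 5.7 = 12.28 → 12 years.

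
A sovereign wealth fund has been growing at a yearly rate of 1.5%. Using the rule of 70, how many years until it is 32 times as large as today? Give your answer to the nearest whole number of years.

around 233 years

At 1.5% it doubles every 70/1.5 ≈ 46.67 years.
32× is 5 doublings, so 5 × 46.67 ≈ 233 years.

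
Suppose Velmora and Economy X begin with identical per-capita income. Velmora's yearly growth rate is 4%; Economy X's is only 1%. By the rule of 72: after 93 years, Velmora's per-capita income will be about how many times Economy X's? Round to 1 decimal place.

Rate gap = 4% − 1% = 3 points.
The ratio doubles every 72/3 ≈ 24.00 years.
93/24.00 ≈ 3.88 doublings → ratio ≈ 2^3.88 ≈ 14.7.

about 14.7 times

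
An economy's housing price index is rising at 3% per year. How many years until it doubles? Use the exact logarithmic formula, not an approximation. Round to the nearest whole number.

t = ln(2) / ln(1 + 0.03) = 0.6931 / 0.029559 ≈ 23.45.
≈ 23 years.

23 years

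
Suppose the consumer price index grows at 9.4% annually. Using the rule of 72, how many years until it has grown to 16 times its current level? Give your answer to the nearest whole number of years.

Doubling time ≈ 72/9.4 = 7.66 years.
16 = 2^4, so 4 doublings → 31 years.

roughly 31 years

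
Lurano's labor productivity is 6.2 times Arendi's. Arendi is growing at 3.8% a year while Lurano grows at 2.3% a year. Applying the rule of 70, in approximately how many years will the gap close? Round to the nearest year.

The growth-rate gap is 3.8% − 2.3% = 1.5 percentage points.
So the ratio between them halves every 70/1.5 ≈ 46.67 years.
A 6.2 times gap takes log₂(6.2) ≈ 2.63 halvings to close: 2.63 × 46.67 ≈ 123 years.

around 123 years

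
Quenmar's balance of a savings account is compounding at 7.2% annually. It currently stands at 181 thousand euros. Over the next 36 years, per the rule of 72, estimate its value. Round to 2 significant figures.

It doubles every 72/7.2 ≈ 10.00 years, so 36 years is 3.60 doublings.
2^3.60 ≈ 12.13; 181 × 12.13 ≈ 2200 thousand euros.

2200 thousand euros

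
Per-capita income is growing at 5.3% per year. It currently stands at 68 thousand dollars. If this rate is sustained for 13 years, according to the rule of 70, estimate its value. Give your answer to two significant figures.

It doubles every 70/5.3 ≈ 13.21 years, so 13 years is 0.98 doublings.
2^0.98 ≈ 1.97; 68 × 1.97 ≈ 130 thousand dollars.

130 thousand dollars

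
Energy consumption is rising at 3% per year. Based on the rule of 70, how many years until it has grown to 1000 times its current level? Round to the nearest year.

around 233 years

One doubling takes 70/3 = 23.33 years.
1000× is log₂ 1000 ≈ 9.97 doublings, so ≈ 9.97 × 23.33 = 233 years.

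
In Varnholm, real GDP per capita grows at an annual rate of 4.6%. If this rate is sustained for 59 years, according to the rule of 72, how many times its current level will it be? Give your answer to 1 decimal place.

13.6 times

Doubles every ≈ 15.65 years (72/4.6).
59 years is 3.77 doublings; 2^3.77 ≈ 13.6×.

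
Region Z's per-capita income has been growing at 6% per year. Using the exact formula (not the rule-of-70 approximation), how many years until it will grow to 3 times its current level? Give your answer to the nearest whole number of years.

t = ln(3) / ln(1 + 0.06) = 1.0986 / 0.058269 ≈ 18.85.
≈ 19 years.

19 years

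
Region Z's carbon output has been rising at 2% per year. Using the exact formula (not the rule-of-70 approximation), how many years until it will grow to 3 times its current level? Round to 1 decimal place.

55.5 years

t = ln(3) / ln(1 + 0.02) = 1.0986 / 0.019803 ≈ 55.48.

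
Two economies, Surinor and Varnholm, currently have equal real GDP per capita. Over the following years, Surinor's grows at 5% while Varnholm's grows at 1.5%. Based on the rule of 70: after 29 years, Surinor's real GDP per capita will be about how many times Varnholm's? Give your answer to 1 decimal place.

around 2.7 times

Surinor pulls ahead at 3.5 pp per year, so the ratio doubles every 70/3.5 ≈ 20.00 years.
In 29 years that's 1.45 doublings: 2^1.45 ≈ 2.7.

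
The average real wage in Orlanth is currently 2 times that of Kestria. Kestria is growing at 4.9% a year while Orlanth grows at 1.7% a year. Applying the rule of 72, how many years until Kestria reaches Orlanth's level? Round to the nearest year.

23 years

Kestria gains on Orlanth at 4.9% − 1.7% = 3.2 points a year.
At that relative rate the gap halves every 72/3.2 ≈ 22.50 years.
A 2 times gap closes after 1 halving: 1 × 22.50 ≈ 23 years.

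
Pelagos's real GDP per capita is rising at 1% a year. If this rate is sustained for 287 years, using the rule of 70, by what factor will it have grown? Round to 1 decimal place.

Doubling time ≈ 70/1 = 70.00 years.
287 years / 70.00 ≈ 4.10 doublings → factor 2^4.10 ≈ 17.1.

about 17.1 times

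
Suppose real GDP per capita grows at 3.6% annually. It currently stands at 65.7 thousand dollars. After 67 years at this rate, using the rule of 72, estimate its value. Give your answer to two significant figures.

It doubles every 72/3.6 ≈ 20.00 years, so 67 years is 3.35 doublings.
2^3.35 ≈ 10.20; 65.7 × 10.20 ≈ 670 thousand dollars.

≈ 670 thousand dollars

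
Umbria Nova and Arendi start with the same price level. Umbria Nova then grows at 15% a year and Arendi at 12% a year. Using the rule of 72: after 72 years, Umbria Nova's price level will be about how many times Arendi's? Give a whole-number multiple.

Only the 3-point difference matters.
72/3 ≈ 24.00 years per doubling of the ratio; 72 years gives 3.00 doublings, so ≈ 8×.

about 8 times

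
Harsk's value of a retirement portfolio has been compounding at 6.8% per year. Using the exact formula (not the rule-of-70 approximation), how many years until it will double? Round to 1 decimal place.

t = ln(2) / ln(1 + 0.068) = 0.6931 / 0.065788 ≈ 10.54.

10.5 years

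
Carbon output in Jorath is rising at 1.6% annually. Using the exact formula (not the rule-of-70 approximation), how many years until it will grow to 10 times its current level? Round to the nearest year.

145 years

t = ln(10) / ln(1 + 0.016) = 2.3026 / 0.015873 ≈ 145.06.
≈ 145 years.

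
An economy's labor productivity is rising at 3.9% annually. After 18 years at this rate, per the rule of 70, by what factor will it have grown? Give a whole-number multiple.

about 2 times

70/3.9 ≈ 17.95 years per doubling.
18 years fits 1 doubling: 2^1 = 2.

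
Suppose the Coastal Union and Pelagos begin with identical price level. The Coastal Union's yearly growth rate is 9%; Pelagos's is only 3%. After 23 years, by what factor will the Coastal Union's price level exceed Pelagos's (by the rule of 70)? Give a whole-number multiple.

4 times

the Coastal Union pulls ahead at 6 pp per year, so the ratio doubles every 70/6 ≈ 11.67 years.
In 23 years that's 1.97 doublings: 2^1.97 ≈ 4.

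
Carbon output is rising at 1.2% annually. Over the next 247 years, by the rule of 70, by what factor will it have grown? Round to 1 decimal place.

around 18.8 times

Doubles every ≈ 58.33 years (70/1.2).
247 years is 4.23 doublings; 2^4.23 ≈ 18.8×.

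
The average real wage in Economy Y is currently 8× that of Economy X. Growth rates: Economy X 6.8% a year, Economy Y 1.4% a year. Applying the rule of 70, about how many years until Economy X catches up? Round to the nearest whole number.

roughly 39 years

Economy X gains on Economy Y at 6.8% − 1.4% = 5.4 points a year.
At that relative rate the gap halves every 70/5.4 ≈ 12.96 years.
An 8× gap closes after 3 halvings: 3 × 12.96 ≈ 39 years.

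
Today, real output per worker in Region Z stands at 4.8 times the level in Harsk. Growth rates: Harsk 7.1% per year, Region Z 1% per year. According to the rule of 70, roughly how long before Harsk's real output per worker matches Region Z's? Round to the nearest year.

roughly 26 years

Harsk gains on Region Z at 7.1% − 1% = 6.1 points a year.
At that relative rate the gap halves every 70/6.1 ≈ 11.48 years.
A 4.8 times gap takes log₂(4.8) ≈ 2.26 halvings to close: 2.26 × 11.48 ≈ 26 years.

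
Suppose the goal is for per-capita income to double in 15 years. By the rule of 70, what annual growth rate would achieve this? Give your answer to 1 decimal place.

70 / 15 ≈ 4.67, so about 4.7% a year.

about 4.7% a year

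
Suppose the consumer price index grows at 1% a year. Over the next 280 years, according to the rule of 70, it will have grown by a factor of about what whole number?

around 16 times

70/1 ≈ 70.00 years per doubling.
280 years fits 4 doublings: 2^4 = 16.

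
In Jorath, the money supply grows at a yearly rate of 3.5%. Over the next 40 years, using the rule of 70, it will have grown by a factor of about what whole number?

≈ 4 times

70/3.5 ≈ 20.00 years per doubling.
40 years fits 2 doublings: 2^2 = 4.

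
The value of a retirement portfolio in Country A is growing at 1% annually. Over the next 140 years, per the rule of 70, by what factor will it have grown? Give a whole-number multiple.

At 1% one doubling takes ≈ 70.00 years; 140 years is 2 of them, so ×4.

approximately 4 times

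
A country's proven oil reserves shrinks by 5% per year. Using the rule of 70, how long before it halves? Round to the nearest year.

Falling at 5%, it halves about every 70/5 = 14.00 years.

approximately 14 years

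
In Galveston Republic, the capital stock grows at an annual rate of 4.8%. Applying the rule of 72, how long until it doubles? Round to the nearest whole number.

about 15 years

Doubling time ≈ 72 / 4.8 = 15.00 years.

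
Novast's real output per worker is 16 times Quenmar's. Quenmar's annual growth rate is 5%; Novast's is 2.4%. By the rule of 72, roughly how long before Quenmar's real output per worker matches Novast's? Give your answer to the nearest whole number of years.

around 111 years

The growth-rate gap is 5% − 2.4% = 2.6 percentage points.
So the ratio between them halves every 72/2.6 ≈ 27.69 years.
A 16 times gap closes after 4 halvings: 4 × 27.69 ≈ 111 years.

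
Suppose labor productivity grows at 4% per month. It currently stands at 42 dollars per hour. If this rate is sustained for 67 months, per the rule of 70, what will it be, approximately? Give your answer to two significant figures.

≈ 600 dollars per hour

Doubling time ≈ 70/4 = 17.50 months.
67 months is 67/17.50 ≈ 3.83 doublings, a factor of 2^3.83 ≈ 14.22.
42 × 14.22 ≈ 600 dollars per hour.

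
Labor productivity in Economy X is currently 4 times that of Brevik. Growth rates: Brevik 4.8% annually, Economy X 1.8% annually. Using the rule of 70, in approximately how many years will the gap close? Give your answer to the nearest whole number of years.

about 47 years

Brevik gains on Economy X at 4.8% − 1.8% = 3 points a year.
At that relative rate the gap halves every 70/3 ≈ 23.33 years.
A 4 times gap closes after 2 halvings: 2 × 23.33 ≈ 47 years.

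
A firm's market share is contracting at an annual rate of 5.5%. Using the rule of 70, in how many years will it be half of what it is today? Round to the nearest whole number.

roughly 13 years

Halving time ≈ 70 / 5.5 = 12.73 → 13 years.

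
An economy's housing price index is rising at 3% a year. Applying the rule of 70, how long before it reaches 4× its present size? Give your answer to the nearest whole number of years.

At 3% it doubles every 70/3 ≈ 23.33 years.
4× is 2 doublings, so 2 × 23.33 ≈ 47 years.

about 47 years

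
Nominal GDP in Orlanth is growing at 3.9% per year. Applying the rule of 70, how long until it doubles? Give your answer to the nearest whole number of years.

At 3.9%, doubling takes about 70/3.9 = 17.95 years.

around 18 years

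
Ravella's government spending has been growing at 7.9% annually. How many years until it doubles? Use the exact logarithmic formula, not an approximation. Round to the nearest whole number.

t = ln(2) / ln(1 + 0.079) = 0.6931 / 0.076035 ≈ 9.12.
≈ 9 years.

9 years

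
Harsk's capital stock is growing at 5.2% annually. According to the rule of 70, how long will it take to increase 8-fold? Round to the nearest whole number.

around 40 years

At 5.2% it doubles every 70/5.2 ≈ 13.46 years.
8 = 2^3, so 3 doublings → 40 years.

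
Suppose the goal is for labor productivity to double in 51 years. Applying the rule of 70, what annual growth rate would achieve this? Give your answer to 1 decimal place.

70 / 51 ≈ 1.37, so about 1.4% a year.

about 1.4%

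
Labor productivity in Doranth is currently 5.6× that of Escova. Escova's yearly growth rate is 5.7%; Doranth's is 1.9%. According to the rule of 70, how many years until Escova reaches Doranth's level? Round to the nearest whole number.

46 years

What matters is the difference: 3.8 pp.
Rule of 70 on the gap: the ratio halves every 70/3.8 ≈ 18.42 years.
A 5.6× gap takes log₂(5.6) ≈ 2.49 halvings to close: 2.49 × 18.42 ≈ 46 years.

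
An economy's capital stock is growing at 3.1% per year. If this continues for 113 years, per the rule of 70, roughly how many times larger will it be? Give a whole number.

approximately 32 times

Doubling time ≈ 70/3.1 = 22.58 years.
113/22.58 ≈ 5 doublings, so about 2^5 = 32×.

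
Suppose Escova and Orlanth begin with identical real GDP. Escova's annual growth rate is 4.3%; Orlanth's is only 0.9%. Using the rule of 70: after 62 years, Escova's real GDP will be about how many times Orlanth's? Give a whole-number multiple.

Only the 3.4-point difference matters.
70/3.4 ≈ 20.59 years per doubling of the ratio; 62 years gives 3.01 doublings, so ≈ 8×.

≈ 8 times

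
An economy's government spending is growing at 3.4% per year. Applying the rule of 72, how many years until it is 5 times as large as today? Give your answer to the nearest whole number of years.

approximately 49 years

Doubling time ≈ 72/3.4 = 21.18 years.
Reaching 5× takes log₂(5) ≈ 2.32 doublings.
2.32 × 21.18 ≈ 49 years.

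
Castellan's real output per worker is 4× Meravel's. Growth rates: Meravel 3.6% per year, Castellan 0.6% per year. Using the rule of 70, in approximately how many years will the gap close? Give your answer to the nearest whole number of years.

approximately 47 years

Meravel gains on Castellan at 3.6% − 0.6% = 3 points a year.
At that relative rate the gap halves every 70/3 ≈ 23.33 years.
A 4× gap closes after 2 halvings: 2 × 23.33 ≈ 47 years.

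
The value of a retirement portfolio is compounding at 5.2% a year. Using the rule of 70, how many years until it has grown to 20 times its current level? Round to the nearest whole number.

roughly 58 years

At 5.2% it doubles every 70/5.2 ≈ 13.46 years.
Reaching 20× takes log₂(20) ≈ 4.32 doublings.
4.32 × 13.46 ≈ 58 years.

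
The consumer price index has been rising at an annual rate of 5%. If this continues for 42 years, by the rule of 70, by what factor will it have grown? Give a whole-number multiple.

Doubling time ≈ 70/5 = 14.00 years.
42/14.00 ≈ 3 doublings, so about 2^3 = 8×.

around 8 times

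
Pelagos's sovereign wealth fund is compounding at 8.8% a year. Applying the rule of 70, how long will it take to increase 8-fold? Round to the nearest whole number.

roughly 24 years

Doubling time ≈ 70/8.8 = 7.95 years.
Getting to 8× needs 3 doublings: 3 × 7.95 ≈ 24 years.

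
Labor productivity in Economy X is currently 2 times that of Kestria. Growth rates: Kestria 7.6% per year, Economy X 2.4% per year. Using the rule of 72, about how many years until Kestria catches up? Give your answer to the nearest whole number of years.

≈ 14 years

Kestria gains on Economy X at 7.6% − 2.4% = 5.2 points a year.
At that relative rate the gap halves every 72/5.2 ≈ 13.85 years.
A 2 times gap closes after 1 halving: 1 × 13.85 ≈ 14 years.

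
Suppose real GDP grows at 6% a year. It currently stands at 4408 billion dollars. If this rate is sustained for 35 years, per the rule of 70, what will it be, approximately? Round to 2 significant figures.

approximately 35000 billion dollars

Doubling time ≈ 70/6 = 11.67 years.
35 years is 35/11.67 ≈ 3.00 doublings, a factor of 2^3.00 ≈ 8.00.
4408 × 8.00 ≈ 35000 billion dollars.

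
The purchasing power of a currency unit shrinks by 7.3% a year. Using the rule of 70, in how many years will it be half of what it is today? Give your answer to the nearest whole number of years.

Halving time ≈ 70 / 7.3 = 9.59 → 10 years.

roughly 10 years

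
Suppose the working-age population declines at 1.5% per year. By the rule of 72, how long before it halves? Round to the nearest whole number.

48 years

The rule works in reverse for decay: 72/1.5 ≈ 48.00 years to halve.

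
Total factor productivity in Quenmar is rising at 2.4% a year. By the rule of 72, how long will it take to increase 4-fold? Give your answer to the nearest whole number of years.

60 years

One doubling takes 72/2.4 = 30.00 years.
Getting to 4× needs 2 doublings: 2 × 30.00 ≈ 60 years.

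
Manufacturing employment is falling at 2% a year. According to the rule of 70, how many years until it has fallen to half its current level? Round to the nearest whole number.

around 35 years

Halving time ≈ 70 / 2 = 35.00 → 35 years.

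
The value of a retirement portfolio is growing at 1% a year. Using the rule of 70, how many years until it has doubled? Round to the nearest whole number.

approximately 70 years

At 1%, doubling takes about 70/1 = 70.00 years.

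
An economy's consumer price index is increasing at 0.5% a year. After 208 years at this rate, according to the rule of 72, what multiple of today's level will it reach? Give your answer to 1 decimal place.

Doubles every ≈ 144.00 years (72/0.5).
208 years is 1.44 doublings; 2^1.44 ≈ 2.7×.

2.7 times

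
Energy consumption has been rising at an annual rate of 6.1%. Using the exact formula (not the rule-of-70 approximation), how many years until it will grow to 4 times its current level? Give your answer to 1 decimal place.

t = ln(4) / ln(1 + 0.061) = 1.3863 / 0.059212 ≈ 23.41.

23.4 years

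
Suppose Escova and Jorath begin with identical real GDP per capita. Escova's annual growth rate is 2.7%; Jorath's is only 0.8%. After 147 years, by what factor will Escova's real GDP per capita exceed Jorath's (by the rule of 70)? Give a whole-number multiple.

Only the 1.9-point difference matters.
70/1.9 ≈ 36.84 years per doubling of the ratio; 147 years gives 3.99 doublings, so ≈ 16×.

around 16 times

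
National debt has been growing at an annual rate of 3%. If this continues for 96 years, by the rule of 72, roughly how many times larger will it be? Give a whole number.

approximately 16 times

Doubling time ≈ 72/3 = 24.00 years.
96/24.00 ≈ 4 doublings, so about 2^4 = 16×.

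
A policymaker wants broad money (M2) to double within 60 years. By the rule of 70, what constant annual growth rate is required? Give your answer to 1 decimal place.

around 1.2%

70 / 60 ≈ 1.17, so about 1.2% a year.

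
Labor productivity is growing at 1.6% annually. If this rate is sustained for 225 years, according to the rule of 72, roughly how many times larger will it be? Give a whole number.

72/1.6 ≈ 45.00 years per doubling.
225 years fits 5 doublings: 2^5 = 32.

32 times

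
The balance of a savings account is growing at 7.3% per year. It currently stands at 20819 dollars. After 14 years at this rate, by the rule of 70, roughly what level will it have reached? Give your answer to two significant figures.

about 57000 dollars

It doubles every 70/7.3 ≈ 9.59 years, so 14 years is 1.46 doublings.
2^1.46 ≈ 2.75; 20819 × 2.75 ≈ 57000 dollars.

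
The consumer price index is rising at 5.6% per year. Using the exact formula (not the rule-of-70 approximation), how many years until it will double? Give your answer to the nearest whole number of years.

t = ln(2) / ln(1 + 0.056) = 0.6931 / 0.054488 ≈ 12.72.
≈ 13 years.

13 years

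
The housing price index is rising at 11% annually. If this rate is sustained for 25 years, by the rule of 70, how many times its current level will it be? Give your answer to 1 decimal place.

Doubles every ≈ 6.36 years (70/11).
25 years is 3.93 doublings; 2^3.93 ≈ 15.2×.

about 15.2 times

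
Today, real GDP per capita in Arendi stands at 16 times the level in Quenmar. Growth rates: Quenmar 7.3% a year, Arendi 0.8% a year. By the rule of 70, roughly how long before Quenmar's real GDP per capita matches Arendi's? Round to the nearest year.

approximately 43 years

What matters is the difference: 6.5 pp.
Rule of 70 on the gap: the ratio halves every 70/6.5 ≈ 10.77 years.
A 16 times gap closes after 4 halvings: 4 × 10.77 ≈ 43 years.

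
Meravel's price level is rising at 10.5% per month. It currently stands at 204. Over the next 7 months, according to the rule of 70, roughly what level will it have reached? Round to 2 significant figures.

It doubles every 70/10.5 ≈ 6.67 months, so 7 months is 1.05 doublings.
2^1.05 ≈ 2.07; 204 × 2.07 ≈ 420.

about 420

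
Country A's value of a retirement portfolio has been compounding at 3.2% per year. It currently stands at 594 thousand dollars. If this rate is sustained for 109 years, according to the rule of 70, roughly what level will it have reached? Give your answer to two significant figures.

Doubling time ≈ 70/3.2 = 21.88 years.
109 years is 109/21.88 ≈ 4.98 doublings, a factor of 2^4.98 ≈ 31.56.
594 × 31.56 ≈ 19000 thousand dollars.

roughly 19000 thousand dollars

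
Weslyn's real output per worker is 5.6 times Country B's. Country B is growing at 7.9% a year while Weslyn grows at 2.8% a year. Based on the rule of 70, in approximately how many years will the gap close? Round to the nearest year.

What matters is the difference: 5.1 pp.
Rule of 70 on the gap: the ratio halves every 70/5.1 ≈ 13.73 years.
A 5.6 times gap takes log₂(5.6) ≈ 2.49 halvings to close: 2.49 × 13.73 ≈ 34 years.

about 34 years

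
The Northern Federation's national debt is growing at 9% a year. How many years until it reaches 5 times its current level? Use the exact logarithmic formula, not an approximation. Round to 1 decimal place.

18.7 years

t = ln(5) / ln(1 + 0.09) = 1.6094 / 0.086178 ≈ 18.68.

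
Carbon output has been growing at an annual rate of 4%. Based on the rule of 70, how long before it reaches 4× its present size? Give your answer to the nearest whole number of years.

about 35 years

Doubling time ≈ 70/4 = 17.50 years.
4× is 2 doublings, so 2 × 17.50 ≈ 35 years.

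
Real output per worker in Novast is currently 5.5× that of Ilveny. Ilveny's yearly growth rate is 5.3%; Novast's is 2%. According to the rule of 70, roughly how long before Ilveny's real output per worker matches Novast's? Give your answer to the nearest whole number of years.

Ilveny gains on Novast at 5.3% − 2% = 3.3 points a year.
At that relative rate the gap halves every 70/3.3 ≈ 21.21 years.
A 5.5× gap takes log₂(5.5) ≈ 2.46 halvings to close: 2.46 × 21.21 ≈ 52 years.

≈ 52 years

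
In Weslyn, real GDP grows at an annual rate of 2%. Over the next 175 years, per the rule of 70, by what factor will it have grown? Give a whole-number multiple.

32 times

70/2 ≈ 35.00 years per doubling.
175 years fits 5 doublings: 2^5 = 32.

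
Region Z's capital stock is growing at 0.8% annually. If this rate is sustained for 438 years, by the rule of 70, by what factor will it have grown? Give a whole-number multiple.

about 32 times

Doubling time ≈ 70/0.8 = 87.50 years.
438/87.50 ≈ 5 doublings, so about 2^5 = 32×.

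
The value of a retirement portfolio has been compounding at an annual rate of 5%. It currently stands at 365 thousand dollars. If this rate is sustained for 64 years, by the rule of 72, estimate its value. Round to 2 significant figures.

It doubles every 72/5 ≈ 14.40 years, so 64 years is 4.44 doublings.
2^4.44 ≈ 21.71; 365 × 21.71 ≈ 7900 thousand dollars.

7900 thousand dollars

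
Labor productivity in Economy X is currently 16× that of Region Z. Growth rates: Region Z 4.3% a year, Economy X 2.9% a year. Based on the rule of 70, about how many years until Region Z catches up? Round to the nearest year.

The growth-rate gap is 4.3% − 2.9% = 1.4 percentage points.
So the ratio between them halves every 70/1.4 ≈ 50.00 years.
A 16× gap closes after 4 halvings: 4 × 50.00 ≈ 200 years.

approximately 200 years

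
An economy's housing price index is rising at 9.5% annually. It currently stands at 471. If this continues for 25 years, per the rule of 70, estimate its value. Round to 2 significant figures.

Doubling time ≈ 70/9.5 = 7.37 years.
25 years is 25/7.37 ≈ 3.39 doublings, a factor of 2^3.39 ≈ 10.48.
471 × 10.48 ≈ 4900.

4900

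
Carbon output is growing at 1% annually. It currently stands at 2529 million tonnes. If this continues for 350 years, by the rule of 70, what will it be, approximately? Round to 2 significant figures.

It doubles every 70/1 ≈ 70.00 years, so 350 years is 5.00 doublings.
2^5.00 ≈ 32.00; 2529 × 32.00 ≈ 81000 million tonnes.

roughly 81000 million tonnes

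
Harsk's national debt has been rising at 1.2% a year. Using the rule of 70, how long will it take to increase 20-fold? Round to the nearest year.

≈ 252 years

One doubling takes 70/1.2 = 58.33 years.
Reaching 20× takes log₂(20) ≈ 4.32 doublings.
4.32 × 58.33 ≈ 252 years.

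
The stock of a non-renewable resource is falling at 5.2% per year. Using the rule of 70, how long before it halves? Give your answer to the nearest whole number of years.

Halving time ≈ 70 / 5.2 = 13.46 → 13 years.

13 years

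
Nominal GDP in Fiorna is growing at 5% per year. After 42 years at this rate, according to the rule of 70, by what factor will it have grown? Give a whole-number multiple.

8 times

Doubling time ≈ 70/5 = 14.00 years.
42/14.00 ≈ 3 doublings, so about 2^3 = 8×.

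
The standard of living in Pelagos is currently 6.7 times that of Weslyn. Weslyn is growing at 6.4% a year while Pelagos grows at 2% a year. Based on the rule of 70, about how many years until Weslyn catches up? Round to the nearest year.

about 44 years

Weslyn gains on Pelagos at 6.4% − 2% = 4.4 points a year.
At that relative rate the gap halves every 70/4.4 ≈ 15.91 years.
A 6.7 times gap takes log₂(6.7) ≈ 2.74 halvings to close: 2.74 × 15.91 ≈ 44 years.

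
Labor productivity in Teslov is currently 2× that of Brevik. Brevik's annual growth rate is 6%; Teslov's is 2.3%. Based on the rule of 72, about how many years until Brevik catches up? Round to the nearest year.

The growth-rate gap is 6% − 2.3% = 3.7 percentage points.
So the ratio between them halves every 72/3.7 ≈ 19.46 years.
A 2× gap closes after 1 halving: 1 × 19.46 ≈ 19 years.

≈ 19 years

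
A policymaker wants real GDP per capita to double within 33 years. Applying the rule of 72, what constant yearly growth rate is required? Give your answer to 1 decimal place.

2.2% per year

72 / 33 ≈ 2.18, so about 2.2% per year.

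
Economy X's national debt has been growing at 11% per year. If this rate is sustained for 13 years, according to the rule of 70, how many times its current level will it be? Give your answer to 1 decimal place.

about 4.1 times

Doubles every ≈ 6.36 years (70/11).
13 years is 2.04 doublings; 2^2.04 ≈ 4.1×.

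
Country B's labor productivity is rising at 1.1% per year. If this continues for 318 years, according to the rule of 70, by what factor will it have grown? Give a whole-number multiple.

approximately 32 times

At 1.1% one doubling takes ≈ 63.64 years; 318 years is 5 of them, so ×32.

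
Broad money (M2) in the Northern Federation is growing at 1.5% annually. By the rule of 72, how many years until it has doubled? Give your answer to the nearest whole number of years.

approximately 48 years

Doubling time ≈ 72 / 1.5 = 48.00 years.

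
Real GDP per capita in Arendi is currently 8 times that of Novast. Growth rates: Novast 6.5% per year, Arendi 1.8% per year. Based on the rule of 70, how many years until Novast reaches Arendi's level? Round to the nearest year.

45 years

The growth-rate gap is 6.5% − 1.8% = 4.7 percentage points.
So the ratio between them halves every 70/4.7 ≈ 14.89 years.
An 8 times gap closes after 3 halvings: 3 × 14.89 ≈ 45 years.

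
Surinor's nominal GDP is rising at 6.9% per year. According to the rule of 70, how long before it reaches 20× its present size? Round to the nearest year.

One doubling takes 70/6.9 = 10.14 years.
20× is log₂ 20 ≈ 4.32 doublings, so ≈ 4.32 × 10.14 = 44 years.

about 44 years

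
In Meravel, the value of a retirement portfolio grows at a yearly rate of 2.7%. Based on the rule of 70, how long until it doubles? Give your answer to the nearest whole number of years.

70/2.7 ≈ 25.93, so it doubles roughly every 26 years.

approximately 26 years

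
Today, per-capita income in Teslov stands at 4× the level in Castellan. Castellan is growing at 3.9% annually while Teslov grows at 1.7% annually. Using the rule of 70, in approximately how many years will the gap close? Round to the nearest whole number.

What matters is the difference: 2.2 pp.
Rule of 70 on the gap: the ratio halves every 70/2.2 ≈ 31.82 years.
A 4× gap closes after 2 halvings: 2 × 31.82 ≈ 64 years.

roughly 64 years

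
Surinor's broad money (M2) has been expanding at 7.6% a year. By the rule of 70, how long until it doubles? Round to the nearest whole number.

70/7.6 ≈ 9.21, so it doubles roughly every 9 years.

about 9 years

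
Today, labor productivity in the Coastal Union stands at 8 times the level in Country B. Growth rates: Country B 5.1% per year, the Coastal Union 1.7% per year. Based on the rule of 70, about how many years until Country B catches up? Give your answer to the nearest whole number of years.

What matters is the difference: 3.4 pp.
Rule of 70 on the gap: the ratio halves every 70/3.4 ≈ 20.59 years.
An 8 times gap closes after 3 halvings: 3 × 20.59 ≈ 62 years.

approximately 62 years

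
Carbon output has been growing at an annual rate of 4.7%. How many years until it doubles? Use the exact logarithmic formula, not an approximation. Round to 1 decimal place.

15.1 years

t = ln(2) / ln(1 + 0.047) = 0.6931 / 0.045929 ≈ 15.09.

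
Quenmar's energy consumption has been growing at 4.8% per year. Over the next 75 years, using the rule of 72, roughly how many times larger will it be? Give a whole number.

approximately 32 times

At 4.8% one doubling takes ≈ 15.00 years; 75 years is 5 of them, so ×32.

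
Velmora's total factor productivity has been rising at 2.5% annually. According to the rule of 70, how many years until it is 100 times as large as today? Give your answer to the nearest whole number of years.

approximately 186 years

At 2.5% it doubles every 70/2.5 ≈ 28.00 years.
100× is log₂ 100 ≈ 6.64 doublings, so ≈ 6.64 × 28.00 = 186 years.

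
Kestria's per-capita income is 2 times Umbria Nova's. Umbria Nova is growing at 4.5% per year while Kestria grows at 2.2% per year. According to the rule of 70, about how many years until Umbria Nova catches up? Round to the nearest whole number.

The growth-rate gap is 4.5% − 2.2% = 2.3 percentage points.
So the ratio between them halves every 70/2.3 ≈ 30.43 years.
A 2 times gap closes after 1 halving: 1 × 30.43 ≈ 30 years.

≈ 30 years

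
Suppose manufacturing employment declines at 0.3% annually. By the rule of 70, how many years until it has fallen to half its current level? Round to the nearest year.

roughly 233 years

The rule works in reverse for decay: 70/0.3 ≈ 233.33 years to halve.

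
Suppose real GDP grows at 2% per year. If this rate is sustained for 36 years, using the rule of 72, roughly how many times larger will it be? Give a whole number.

72/2 ≈ 36.00 years per doubling.
36 years fits 1 doubling: 2^1 = 2.

around 2 times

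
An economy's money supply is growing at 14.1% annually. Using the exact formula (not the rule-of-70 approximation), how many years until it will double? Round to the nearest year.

5 years

t = ln(2) / ln(1 + 0.141) = 0.6931 / 0.131905 ≈ 5.25.
≈ 5 years.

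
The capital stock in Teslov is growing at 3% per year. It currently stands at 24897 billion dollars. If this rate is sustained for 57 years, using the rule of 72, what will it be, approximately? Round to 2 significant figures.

around 130000 billion dollars

It doubles every 72/3 ≈ 24.00 years, so 57 years is 2.38 doublings.
2^2.38 ≈ 5.21; 24897 × 5.21 ≈ 130000 billion dollars.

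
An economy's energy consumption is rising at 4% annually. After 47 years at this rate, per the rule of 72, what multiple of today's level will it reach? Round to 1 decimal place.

Doubles every ≈ 18.00 years (72/4).
47 years is 2.61 doublings; 2^2.61 ≈ 6.1×.

≈ 6.1 times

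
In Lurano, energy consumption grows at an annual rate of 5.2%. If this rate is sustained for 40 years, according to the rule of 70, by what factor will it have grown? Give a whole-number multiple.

Doubling time ≈ 70/5.2 = 13.46 years.
40/13.46 ≈ 3 doublings, so about 2^3 = 8×.

roughly 8 times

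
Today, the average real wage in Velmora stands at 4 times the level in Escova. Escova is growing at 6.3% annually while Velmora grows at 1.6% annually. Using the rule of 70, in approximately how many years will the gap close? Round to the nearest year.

approximately 30 years

Escova gains on Velmora at 6.3% − 1.6% = 4.7 points a year.
At that relative rate the gap halves every 70/4.7 ≈ 14.89 years.
A 4 times gap closes after 2 halvings: 2 × 14.89 ≈ 30 years.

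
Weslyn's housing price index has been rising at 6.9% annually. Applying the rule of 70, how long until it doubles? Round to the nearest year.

10 years

70/6.9 ≈ 10.14, so it doubles roughly every 10 years.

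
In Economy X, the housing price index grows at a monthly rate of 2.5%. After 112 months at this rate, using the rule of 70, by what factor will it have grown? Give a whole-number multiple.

roughly 16 times

Doubling time ≈ 70/2.5 = 28.00 months.
112/28.00 ≈ 4 doublings, so about 2^4 = 16×.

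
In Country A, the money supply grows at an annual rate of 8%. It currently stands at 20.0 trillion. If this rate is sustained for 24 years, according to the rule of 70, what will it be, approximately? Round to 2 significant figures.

It doubles every 70/8 ≈ 8.75 years, so 24 years is 2.74 doublings.
2^2.74 ≈ 6.68; 20.0 × 6.68 ≈ 130 trillion.

around 130 trillion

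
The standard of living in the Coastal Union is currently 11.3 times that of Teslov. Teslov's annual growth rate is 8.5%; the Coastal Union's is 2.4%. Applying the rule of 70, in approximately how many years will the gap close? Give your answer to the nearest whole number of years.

about 40 years

Teslov gains on the Coastal Union at 8.5% − 2.4% = 6.1 points a year.
At that relative rate the gap halves every 70/6.1 ≈ 11.48 years.
An 11.3 times gap takes log₂(11.3) ≈ 3.50 halvings to close: 3.50 × 11.48 ≈ 40 years.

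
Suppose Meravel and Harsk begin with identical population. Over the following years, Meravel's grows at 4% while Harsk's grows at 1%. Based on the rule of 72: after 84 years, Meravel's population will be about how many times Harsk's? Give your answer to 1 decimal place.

≈ 11.3 times

Rate gap = 4% − 1% = 3 points.
The ratio doubles every 72/3 ≈ 24.00 years.
84/24.00 ≈ 3.50 doublings → ratio ≈ 2^3.50 ≈ 11.3.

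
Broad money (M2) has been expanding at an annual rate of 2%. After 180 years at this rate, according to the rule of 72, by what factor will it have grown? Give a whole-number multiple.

about 32 times

At 2% one doubling takes ≈ 36.00 years; 180 years is 5 of them, so ×32.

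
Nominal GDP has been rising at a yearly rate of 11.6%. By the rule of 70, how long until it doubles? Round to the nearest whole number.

approximately 6 years

At 11.6%, doubling takes about 70/11.6 = 6.03 years.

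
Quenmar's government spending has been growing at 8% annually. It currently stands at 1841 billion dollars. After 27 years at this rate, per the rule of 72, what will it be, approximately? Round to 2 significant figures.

≈ 15000 billion dollars

Doubling time ≈ 72/8 = 9.00 years.
27 years is 27/9.00 ≈ 3.00 doublings, a factor of 2^3.00 ≈ 8.00.
1841 × 8.00 ≈ 15000 billion dollars.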